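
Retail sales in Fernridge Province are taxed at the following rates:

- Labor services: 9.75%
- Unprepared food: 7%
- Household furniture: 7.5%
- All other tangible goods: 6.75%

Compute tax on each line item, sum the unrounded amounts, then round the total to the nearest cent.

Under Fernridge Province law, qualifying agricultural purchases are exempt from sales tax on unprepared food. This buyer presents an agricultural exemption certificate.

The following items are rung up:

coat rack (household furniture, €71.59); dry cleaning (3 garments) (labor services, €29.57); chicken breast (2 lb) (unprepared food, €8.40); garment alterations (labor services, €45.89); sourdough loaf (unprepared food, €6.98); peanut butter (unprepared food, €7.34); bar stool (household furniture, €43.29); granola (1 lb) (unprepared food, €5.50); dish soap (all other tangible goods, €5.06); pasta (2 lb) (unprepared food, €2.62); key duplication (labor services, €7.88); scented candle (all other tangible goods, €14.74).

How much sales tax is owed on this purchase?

€18.08

Coat rack €71.59: household furniture → 7.5% → €5.36925
Dry cleaning (3 garments) €29.57: labor services → 9.75% → €2.883075
Chicken breast (2 lb) €8.40: unprepared food, buyer-exempt → 0% → €0.00
Garment alterations €45.89: labor services → 9.75% → €4.474275
Sourdough loaf €6.98: unprepared food, buyer-exempt → 0% → €0.00
Peanut butter €7.34: unprepared food, buyer-exempt → 0% → €0.00
Bar stool €43.29: household furniture → 7.5% → €3.24675
Granola (1 lb) €5.50: unprepared food, buyer-exempt → 0% → €0.00
Dish soap €5.06: all other tangible goods → 6.75% → €0.34155
Pasta (2 lb) €2.62: unprepared food, buyer-exempt → 0% → €0.00
Key duplication €7.88: labor services → 9.75% → €0.7683
Scented candle €14.74: all other tangible goods → 6.75% → €0.99495
Unrounded tax sum = €18.07815 → €18.08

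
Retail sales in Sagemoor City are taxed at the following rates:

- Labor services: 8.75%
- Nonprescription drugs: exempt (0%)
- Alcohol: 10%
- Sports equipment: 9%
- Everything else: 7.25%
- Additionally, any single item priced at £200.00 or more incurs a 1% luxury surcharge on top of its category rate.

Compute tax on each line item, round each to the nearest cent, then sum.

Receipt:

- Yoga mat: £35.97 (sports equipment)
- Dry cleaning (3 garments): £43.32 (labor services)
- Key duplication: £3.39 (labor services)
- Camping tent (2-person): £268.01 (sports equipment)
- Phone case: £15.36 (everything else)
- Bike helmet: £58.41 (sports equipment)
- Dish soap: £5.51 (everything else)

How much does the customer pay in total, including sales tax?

Yoga mat £35.97: sports equipment → 9% → £3.24
Dry cleaning (3 garments) £43.32: labor services → 8.75% → £3.79
Key duplication £3.39: labor services → 8.75% → £0.30
Camping tent (2-person) £268.01: sports equipment → 9% + 1% surcharge = 10% → £26.80
Phone case £15.36: everything else → 7.25% → £1.11
Bike helmet £58.41: sports equipment → 9% → £5.26
Dish soap £5.51: everything else → 7.25% → £0.40
Subtotal = £429.97; tax = £40.90; total due = £470.87

£470.87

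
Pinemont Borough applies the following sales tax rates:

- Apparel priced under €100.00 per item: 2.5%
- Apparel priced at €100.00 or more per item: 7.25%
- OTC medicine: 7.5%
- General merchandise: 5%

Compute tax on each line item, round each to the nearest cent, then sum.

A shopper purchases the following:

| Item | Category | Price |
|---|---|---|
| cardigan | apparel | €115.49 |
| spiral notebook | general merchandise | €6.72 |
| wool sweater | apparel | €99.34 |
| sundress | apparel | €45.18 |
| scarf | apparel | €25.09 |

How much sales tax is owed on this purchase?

€12.95

Cardigan €115.49: apparel, €100.00 or more → 7.25% → €8.37
Spiral notebook €6.72: general merchandise → 5% → €0.34
Wool sweater €99.34: apparel, under €100.00 → 2.5% → €2.48
Sundress €45.18: apparel, under €100.00 → 2.5% → €1.13
Scarf €25.09: apparel, under €100.00 → 2.5% → €0.63
Total tax = €8.37 + €0.34 + €2.48 + €1.13 + €0.63 = €12.95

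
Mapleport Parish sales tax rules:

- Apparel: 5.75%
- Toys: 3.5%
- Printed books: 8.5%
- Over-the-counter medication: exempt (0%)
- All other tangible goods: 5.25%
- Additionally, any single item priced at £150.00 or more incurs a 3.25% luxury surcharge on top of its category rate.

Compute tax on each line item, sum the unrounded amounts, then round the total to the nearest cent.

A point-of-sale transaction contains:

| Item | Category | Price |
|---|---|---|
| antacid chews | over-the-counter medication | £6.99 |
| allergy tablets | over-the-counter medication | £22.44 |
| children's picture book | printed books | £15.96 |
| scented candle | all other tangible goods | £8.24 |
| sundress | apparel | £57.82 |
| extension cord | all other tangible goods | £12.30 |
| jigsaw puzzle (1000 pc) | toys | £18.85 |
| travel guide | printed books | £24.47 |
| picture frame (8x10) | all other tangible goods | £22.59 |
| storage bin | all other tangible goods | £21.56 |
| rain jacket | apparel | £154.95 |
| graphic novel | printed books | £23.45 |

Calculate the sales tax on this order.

£26.76

Antacid chews £6.99: over-the-counter medication → 0% → £0.00
Allergy tablets £22.44: over-the-counter medication → 0% → £0.00
Children's picture book £15.96: printed books → 8.5% → £1.3566
Scented candle £8.24: all other tangible goods → 5.25% → £0.4326
Sundress £57.82: apparel → 5.75% → £3.32465
Extension cord £12.30: all other tangible goods → 5.25% → £0.64575
Jigsaw puzzle (1000 pc) £18.85: toys → 3.5% → £0.65975
Travel guide £24.47: printed books → 8.5% → £2.07995
Picture frame (8x10) £22.59: all other tangible goods → 5.25% → £1.185975
Storage bin £21.56: all other tangible goods → 5.25% → £1.1319
Rain jacket £154.95: apparel → 5.75% + 3.25% surcharge = 9% → £13.9455
Graphic novel £23.45: printed books → 8.5% → £1.99325
Unrounded tax sum = £26.755925 → £26.76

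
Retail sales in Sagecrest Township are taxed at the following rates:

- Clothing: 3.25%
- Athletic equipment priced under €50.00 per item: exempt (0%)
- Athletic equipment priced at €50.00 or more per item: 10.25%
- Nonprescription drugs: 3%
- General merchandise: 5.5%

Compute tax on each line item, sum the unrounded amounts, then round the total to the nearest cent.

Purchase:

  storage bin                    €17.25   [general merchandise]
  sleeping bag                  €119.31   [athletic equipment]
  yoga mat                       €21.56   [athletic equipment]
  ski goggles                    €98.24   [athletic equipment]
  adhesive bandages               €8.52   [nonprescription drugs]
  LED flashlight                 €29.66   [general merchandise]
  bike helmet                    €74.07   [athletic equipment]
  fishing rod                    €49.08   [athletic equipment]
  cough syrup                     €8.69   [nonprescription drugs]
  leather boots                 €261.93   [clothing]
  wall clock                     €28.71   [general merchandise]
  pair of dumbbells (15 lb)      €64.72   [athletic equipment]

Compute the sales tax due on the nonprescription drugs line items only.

Adhesive bandages €8.52: nonprescription drugs → 3% → €0.2556
Cough syrup €8.69: nonprescription drugs → 3% → €0.2607
Tax on nonprescription drugs: unrounded sum = €0.5163 → €0.52

€0.52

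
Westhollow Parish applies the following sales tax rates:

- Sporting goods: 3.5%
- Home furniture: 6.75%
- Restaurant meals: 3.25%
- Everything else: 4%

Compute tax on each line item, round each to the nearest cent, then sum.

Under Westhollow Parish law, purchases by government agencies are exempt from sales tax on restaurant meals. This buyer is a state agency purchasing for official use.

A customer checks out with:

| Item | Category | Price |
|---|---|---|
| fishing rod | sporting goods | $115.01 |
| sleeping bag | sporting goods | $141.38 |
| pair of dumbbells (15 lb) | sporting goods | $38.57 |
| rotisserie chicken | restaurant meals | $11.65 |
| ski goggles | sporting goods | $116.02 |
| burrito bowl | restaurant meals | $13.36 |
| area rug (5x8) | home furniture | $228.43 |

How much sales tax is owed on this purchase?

Fishing rod $115.01: sporting goods → 3.5% → $4.03
Sleeping bag $141.38: sporting goods → 3.5% → $4.95
Pair of dumbbells (15 lb) $38.57: sporting goods → 3.5% → $1.35
Rotisserie chicken $11.65: restaurant meals, buyer-exempt → 0% → $0.00
Ski goggles $116.02: sporting goods → 3.5% → $4.06
Burrito bowl $13.36: restaurant meals, buyer-exempt → 0% → $0.00
Area rug (5x8) $228.43: home furniture → 6.75% → $15.42
Total tax = $4.03 + $4.95 + $1.35 + $4.06 + $15.42 = $29.81

$29.81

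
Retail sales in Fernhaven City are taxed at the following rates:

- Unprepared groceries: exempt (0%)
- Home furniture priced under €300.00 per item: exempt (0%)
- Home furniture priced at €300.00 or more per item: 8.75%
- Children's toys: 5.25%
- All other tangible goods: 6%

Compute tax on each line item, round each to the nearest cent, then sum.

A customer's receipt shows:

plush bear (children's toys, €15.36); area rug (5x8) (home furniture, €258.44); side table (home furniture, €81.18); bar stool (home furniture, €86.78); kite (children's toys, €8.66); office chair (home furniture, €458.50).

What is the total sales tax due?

Plush bear €15.36: children's toys → 5.25% → €0.81
Area rug (5x8) €258.44: home furniture, under €300.00 → 0% → €0.00
Side table €81.18: home furniture, under €300.00 → 0% → €0.00
Bar stool €86.78: home furniture, under €300.00 → 0% → €0.00
Kite €8.66: children's toys → 5.25% → €0.45
Office chair €458.50: home furniture, €300.00 or more → 8.75% → €40.12
Total tax = €0.81 + €0.45 + €40.12 = €41.38

€41.38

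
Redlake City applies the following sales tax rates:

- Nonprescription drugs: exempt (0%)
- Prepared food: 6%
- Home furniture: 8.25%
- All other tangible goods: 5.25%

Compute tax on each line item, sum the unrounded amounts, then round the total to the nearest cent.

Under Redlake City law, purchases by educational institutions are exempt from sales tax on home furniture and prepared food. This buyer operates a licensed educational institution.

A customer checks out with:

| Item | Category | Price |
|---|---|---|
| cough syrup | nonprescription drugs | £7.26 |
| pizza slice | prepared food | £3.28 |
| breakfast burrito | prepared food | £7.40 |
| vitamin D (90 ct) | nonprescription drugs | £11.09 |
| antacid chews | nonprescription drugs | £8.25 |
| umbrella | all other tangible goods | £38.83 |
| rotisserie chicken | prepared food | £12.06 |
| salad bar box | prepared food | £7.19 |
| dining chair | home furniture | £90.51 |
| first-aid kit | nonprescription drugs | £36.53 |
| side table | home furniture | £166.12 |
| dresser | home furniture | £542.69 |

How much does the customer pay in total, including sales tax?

£933.25

Cough syrup £7.26: nonprescription drugs → 0% → £0.00
Pizza slice £3.28: prepared food, buyer-exempt → 0% → £0.00
Breakfast burrito £7.40: prepared food, buyer-exempt → 0% → £0.00
Vitamin D (90 ct) £11.09: nonprescription drugs → 0% → £0.00
Antacid chews £8.25: nonprescription drugs → 0% → £0.00
Umbrella £38.83: all other tangible goods → 5.25% → £2.038575
Rotisserie chicken £12.06: prepared food, buyer-exempt → 0% → £0.00
Salad bar box £7.19: prepared food, buyer-exempt → 0% → £0.00
Dining chair £90.51: home furniture, buyer-exempt → 0% → £0.00
First-aid kit £36.53: nonprescription drugs → 0% → £0.00
Side table £166.12: home furniture, buyer-exempt → 0% → £0.00
Dresser £542.69: home furniture, buyer-exempt → 0% → £0.00
Subtotal = £931.21; unrounded tax = £2.038575 → £2.04; total due = £933.25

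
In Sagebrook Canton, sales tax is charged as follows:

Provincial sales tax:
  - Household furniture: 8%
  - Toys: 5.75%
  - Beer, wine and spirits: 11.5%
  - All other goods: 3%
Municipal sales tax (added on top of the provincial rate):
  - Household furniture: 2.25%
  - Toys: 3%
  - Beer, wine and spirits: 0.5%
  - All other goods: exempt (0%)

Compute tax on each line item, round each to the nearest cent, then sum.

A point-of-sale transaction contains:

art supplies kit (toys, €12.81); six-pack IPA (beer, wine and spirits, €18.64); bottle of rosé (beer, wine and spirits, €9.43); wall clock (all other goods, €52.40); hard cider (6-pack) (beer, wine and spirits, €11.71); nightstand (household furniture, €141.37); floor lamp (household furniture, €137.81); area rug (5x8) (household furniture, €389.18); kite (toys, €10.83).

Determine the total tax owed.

€76.93

Art supplies kit €12.81: toys → 5.75% + 3% municipal = 8.75% → €1.12
Six-pack IPA €18.64: beer, wine and spirits → 11.5% + 0.5% municipal = 12% → €2.24
Bottle of rosé €9.43: beer, wine and spirits → 11.5% + 0.5% municipal = 12% → €1.13
Wall clock €52.40: all other goods → 3% + 0% municipal = 3% → €1.57
Hard cider (6-pack) €11.71: beer, wine and spirits → 11.5% + 0.5% municipal = 12% → €1.41
Nightstand €141.37: household furniture → 8% + 2.25% municipal = 10.25% → €14.49
Floor lamp €137.81: household furniture → 8% + 2.25% municipal = 10.25% → €14.13
Area rug (5x8) €389.18: household furniture → 8% + 2.25% municipal = 10.25% → €39.89
Kite €10.83: toys → 5.75% + 3% municipal = 8.75% → €0.95
Total tax = €1.12 + €2.24 + €1.13 + €1.57 + €1.41 + €14.49 + €14.13 + €39.89 + €0.95 = €76.93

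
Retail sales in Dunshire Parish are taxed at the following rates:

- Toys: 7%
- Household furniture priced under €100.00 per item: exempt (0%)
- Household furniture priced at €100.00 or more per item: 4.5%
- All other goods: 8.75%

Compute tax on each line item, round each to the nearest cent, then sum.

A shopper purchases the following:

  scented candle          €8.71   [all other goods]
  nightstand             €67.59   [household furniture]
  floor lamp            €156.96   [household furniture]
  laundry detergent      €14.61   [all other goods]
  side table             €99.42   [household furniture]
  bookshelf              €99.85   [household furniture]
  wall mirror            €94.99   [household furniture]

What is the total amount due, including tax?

Scented candle €8.71: all other goods → 8.75% → €0.76
Nightstand €67.59: household furniture, under €100.00 → 0% → €0.00
Floor lamp €156.96: household furniture, €100.00 or more → 4.5% → €7.06
Laundry detergent €14.61: all other goods → 8.75% → €1.28
Side table €99.42: household furniture, under €100.00 → 0% → €0.00
Bookshelf €99.85: household furniture, under €100.00 → 0% → €0.00
Wall mirror €94.99: household furniture, under €100.00 → 0% → €0.00
Subtotal = €542.13; tax = €9.10; total due = €551.23

€551.23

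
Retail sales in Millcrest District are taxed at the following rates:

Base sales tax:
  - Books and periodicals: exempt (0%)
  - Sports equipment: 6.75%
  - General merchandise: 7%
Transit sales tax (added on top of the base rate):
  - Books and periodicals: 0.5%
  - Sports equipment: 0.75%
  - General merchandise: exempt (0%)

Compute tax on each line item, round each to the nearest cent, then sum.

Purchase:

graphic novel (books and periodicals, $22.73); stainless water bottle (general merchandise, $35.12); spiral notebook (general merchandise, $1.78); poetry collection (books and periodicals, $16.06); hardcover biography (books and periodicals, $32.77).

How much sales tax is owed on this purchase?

$2.93

Graphic novel $22.73: books and periodicals → 0% + 0.5% transit = 0.5% → $0.11
Stainless water bottle $35.12: general merchandise → 7% + 0% transit = 7% → $2.46
Spiral notebook $1.78: general merchandise → 7% + 0% transit = 7% → $0.12
Poetry collection $16.06: books and periodicals → 0% + 0.5% transit = 0.5% → $0.08
Hardcover biography $32.77: books and periodicals → 0% + 0.5% transit = 0.5% → $0.16
Total tax = $0.11 + $2.46 + $0.12 + $0.08 + $0.16 = $2.93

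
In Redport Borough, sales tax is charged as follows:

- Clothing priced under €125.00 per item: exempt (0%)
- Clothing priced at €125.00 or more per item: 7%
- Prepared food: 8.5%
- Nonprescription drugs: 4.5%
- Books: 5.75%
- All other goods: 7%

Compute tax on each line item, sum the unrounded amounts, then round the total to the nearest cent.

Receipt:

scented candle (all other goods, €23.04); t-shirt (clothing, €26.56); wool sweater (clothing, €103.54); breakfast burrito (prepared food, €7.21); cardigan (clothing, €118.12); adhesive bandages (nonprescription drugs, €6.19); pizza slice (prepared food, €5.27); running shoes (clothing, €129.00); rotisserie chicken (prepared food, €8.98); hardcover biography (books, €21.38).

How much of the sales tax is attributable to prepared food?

Breakfast burrito €7.21: prepared food → 8.5% → €0.61285
Pizza slice €5.27: prepared food → 8.5% → €0.44795
Rotisserie chicken €8.98: prepared food → 8.5% → €0.7633
Tax on prepared food: unrounded sum = €1.8241 → €1.82

€1.82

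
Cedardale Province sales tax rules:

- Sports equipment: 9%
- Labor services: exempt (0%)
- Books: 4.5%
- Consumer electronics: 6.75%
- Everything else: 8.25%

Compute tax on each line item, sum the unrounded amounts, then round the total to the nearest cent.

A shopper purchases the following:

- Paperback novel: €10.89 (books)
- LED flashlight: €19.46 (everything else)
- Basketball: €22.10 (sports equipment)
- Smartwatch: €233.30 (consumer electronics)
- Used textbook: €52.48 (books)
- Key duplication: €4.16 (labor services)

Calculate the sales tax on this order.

€22.19

Paperback novel €10.89: books → 4.5% → €0.49005
LED flashlight €19.46: everything else → 8.25% → €1.60545
Basketball €22.10: sports equipment → 9% → €1.989
Smartwatch €233.30: consumer electronics → 6.75% → €15.74775
Used textbook €52.48: books → 4.5% → €2.3616
Key duplication €4.16: labor services → 0% → €0.00
Unrounded tax sum = €22.19385 → €22.19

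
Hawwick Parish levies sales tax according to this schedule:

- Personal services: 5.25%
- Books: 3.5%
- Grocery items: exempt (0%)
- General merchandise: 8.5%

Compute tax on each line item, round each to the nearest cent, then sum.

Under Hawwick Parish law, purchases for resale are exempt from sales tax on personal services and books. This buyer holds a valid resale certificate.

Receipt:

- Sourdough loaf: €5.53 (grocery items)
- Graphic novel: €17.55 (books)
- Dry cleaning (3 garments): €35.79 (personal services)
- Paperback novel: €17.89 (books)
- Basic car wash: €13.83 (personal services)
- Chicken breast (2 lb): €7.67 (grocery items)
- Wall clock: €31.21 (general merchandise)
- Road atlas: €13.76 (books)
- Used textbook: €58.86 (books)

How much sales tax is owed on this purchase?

€2.65

Sourdough loaf €5.53: grocery items → 0% → €0.00
Graphic novel €17.55: books, buyer-exempt → 0% → €0.00
Dry cleaning (3 garments) €35.79: personal services, buyer-exempt → 0% → €0.00
Paperback novel €17.89: books, buyer-exempt → 0% → €0.00
Basic car wash €13.83: personal services, buyer-exempt → 0% → €0.00
Chicken breast (2 lb) €7.67: grocery items → 0% → €0.00
Wall clock €31.21: general merchandise → 8.5% → €2.65
Road atlas €13.76: books, buyer-exempt → 0% → €0.00
Used textbook €58.86: books, buyer-exempt → 0% → €0.00
Total tax = €2.65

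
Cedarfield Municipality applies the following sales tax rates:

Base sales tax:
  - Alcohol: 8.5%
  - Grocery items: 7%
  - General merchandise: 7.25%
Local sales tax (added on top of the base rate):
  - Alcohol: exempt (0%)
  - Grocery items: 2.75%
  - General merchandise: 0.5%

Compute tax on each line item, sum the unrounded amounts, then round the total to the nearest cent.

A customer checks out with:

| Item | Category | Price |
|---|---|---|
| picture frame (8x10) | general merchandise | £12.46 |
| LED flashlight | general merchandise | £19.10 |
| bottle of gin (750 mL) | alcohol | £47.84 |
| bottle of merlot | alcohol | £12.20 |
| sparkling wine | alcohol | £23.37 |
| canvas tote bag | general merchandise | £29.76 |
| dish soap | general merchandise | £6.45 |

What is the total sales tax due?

Picture frame (8x10) £12.46: general merchandise → 7.25% + 0.5% local = 7.75% → £0.96565
LED flashlight £19.10: general merchandise → 7.25% + 0.5% local = 7.75% → £1.48025
Bottle of gin (750 mL) £47.84: alcohol → 8.5% + 0% local = 8.5% → £4.0664
Bottle of merlot £12.20: alcohol → 8.5% + 0% local = 8.5% → £1.037
Sparkling wine £23.37: alcohol → 8.5% + 0% local = 8.5% → £1.98645
Canvas tote bag £29.76: general merchandise → 7.25% + 0.5% local = 7.75% → £2.3064
Dish soap £6.45: general merchandise → 7.25% + 0.5% local = 7.75% → £0.499875
Unrounded tax sum = £12.342025 → £12.34

£12.34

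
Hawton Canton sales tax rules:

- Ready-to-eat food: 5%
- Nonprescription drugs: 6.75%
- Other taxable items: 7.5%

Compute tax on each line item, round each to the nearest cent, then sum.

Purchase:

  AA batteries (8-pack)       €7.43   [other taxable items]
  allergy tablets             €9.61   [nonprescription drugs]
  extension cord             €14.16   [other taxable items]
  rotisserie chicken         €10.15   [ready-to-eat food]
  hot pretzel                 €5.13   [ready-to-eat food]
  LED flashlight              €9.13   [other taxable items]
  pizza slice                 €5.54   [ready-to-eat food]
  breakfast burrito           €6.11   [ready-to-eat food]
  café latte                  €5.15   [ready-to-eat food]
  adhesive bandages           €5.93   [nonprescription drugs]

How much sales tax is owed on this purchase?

€4.97

AA batteries (8-pack) €7.43: other taxable items → 7.5% → €0.56
Allergy tablets €9.61: nonprescription drugs → 6.75% → €0.65
Extension cord €14.16: other taxable items → 7.5% → €1.06
Rotisserie chicken €10.15: ready-to-eat food → 5% → €0.51
Hot pretzel €5.13: ready-to-eat food → 5% → €0.26
LED flashlight €9.13: other taxable items → 7.5% → €0.68
Pizza slice €5.54: ready-to-eat food → 5% → €0.28
Breakfast burrito €6.11: ready-to-eat food → 5% → €0.31
Café latte €5.15: ready-to-eat food → 5% → €0.26
Adhesive bandages €5.93: nonprescription drugs → 6.75% → €0.40
Total tax = €0.56 + €0.65 + €1.06 + €0.51 + €0.26 + €0.68 + €0.28 + €0.31 + €0.26 + €0.40 = €4.97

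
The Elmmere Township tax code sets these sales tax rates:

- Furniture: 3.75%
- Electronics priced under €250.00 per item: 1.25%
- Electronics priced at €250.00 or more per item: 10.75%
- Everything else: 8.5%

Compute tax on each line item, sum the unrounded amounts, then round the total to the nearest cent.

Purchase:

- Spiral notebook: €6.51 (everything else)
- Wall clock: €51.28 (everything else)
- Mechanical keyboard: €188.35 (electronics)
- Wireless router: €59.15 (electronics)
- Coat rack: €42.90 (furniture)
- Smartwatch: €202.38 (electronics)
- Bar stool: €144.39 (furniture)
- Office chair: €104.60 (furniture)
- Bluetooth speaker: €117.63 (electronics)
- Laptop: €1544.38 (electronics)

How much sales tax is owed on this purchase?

Spiral notebook €6.51: everything else → 8.5% → €0.55335
Wall clock €51.28: everything else → 8.5% → €4.3588
Mechanical keyboard €188.35: electronics, under €250.00 → 1.25% → €2.354375
Wireless router €59.15: electronics, under €250.00 → 1.25% → €0.739375
Coat rack €42.90: furniture → 3.75% → €1.60875
Smartwatch €202.38: electronics, under €250.00 → 1.25% → €2.52975
Bar stool €144.39: furniture → 3.75% → €5.414625
Office chair €104.60: furniture → 3.75% → €3.9225
Bluetooth speaker €117.63: electronics, under €250.00 → 1.25% → €1.470375
Laptop €1544.38: electronics, €250.00 or more → 10.75% → €166.02085
Unrounded tax sum = €188.97275 → €188.97

€188.97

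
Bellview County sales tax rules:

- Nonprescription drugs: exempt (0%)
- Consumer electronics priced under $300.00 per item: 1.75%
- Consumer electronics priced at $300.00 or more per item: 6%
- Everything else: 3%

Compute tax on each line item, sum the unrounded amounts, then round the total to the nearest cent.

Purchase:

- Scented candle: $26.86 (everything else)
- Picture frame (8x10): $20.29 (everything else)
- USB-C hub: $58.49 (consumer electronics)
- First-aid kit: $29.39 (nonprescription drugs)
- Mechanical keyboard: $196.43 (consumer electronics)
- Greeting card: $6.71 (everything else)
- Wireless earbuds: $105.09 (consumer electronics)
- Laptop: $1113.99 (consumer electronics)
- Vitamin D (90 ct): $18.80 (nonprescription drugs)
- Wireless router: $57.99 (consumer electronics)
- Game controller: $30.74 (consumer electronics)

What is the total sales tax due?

$76.31

Scented candle $26.86: everything else → 3% → $0.8058
Picture frame (8x10) $20.29: everything else → 3% → $0.6087
USB-C hub $58.49: consumer electronics, under $300.00 → 1.75% → $1.023575
First-aid kit $29.39: nonprescription drugs → 0% → $0.00
Mechanical keyboard $196.43: consumer electronics, under $300.00 → 1.75% → $3.437525
Greeting card $6.71: everything else → 3% → $0.2013
Wireless earbuds $105.09: consumer electronics, under $300.00 → 1.75% → $1.839075
Laptop $1113.99: consumer electronics, $300.00 or more → 6% → $66.8394
Vitamin D (90 ct) $18.80: nonprescription drugs → 0% → $0.00
Wireless router $57.99: consumer electronics, under $300.00 → 1.75% → $1.014825
Game controller $30.74: consumer electronics, under $300.00 → 1.75% → $0.53795
Unrounded tax sum = $76.30815 → $76.31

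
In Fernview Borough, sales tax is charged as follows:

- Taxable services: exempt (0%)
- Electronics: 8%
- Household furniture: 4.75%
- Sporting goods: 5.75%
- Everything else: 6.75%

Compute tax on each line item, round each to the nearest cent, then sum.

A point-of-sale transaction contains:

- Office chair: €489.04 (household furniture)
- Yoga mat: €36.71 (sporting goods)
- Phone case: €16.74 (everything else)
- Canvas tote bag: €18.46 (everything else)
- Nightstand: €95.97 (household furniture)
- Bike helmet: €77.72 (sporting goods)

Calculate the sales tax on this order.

€36.75

Office chair €489.04: household furniture → 4.75% → €23.23
Yoga mat €36.71: sporting goods → 5.75% → €2.11
Phone case €16.74: everything else → 6.75% → €1.13
Canvas tote bag €18.46: everything else → 6.75% → €1.25
Nightstand €95.97: household furniture → 4.75% → €4.56
Bike helmet €77.72: sporting goods → 5.75% → €4.47
Total tax = €23.23 + €2.11 + €1.13 + €1.25 + €4.56 + €4.47 = €36.75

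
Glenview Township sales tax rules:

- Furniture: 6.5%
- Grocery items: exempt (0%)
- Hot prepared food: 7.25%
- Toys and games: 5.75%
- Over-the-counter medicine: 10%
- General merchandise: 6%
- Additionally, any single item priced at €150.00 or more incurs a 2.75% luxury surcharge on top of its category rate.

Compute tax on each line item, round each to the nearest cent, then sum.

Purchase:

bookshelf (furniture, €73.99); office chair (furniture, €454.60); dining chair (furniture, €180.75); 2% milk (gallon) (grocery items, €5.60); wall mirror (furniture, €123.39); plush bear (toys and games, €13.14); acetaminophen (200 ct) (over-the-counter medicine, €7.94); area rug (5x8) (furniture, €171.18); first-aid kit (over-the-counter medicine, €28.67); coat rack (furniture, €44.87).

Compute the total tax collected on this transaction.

€94.77

Bookshelf €73.99: furniture → 6.5% → €4.81
Office chair €454.60: furniture → 6.5% + 2.75% surcharge = 9.25% → €42.05
Dining chair €180.75: furniture → 6.5% + 2.75% surcharge = 9.25% → €16.72
2% milk (gallon) €5.60: grocery items → 0% → €0.00
Wall mirror €123.39: furniture → 6.5% → €8.02
Plush bear €13.14: toys and games → 5.75% → €0.76
Acetaminophen (200 ct) €7.94: over-the-counter medicine → 10% → €0.79
Area rug (5x8) €171.18: furniture → 6.5% + 2.75% surcharge = 9.25% → €15.83
First-aid kit €28.67: over-the-counter medicine → 10% → €2.87
Coat rack €44.87: furniture → 6.5% → €2.92
Total tax = €4.81 + €42.05 + €16.72 + €8.02 + €0.76 + €0.79 + €15.83 + €2.87 + €2.92 = €94.77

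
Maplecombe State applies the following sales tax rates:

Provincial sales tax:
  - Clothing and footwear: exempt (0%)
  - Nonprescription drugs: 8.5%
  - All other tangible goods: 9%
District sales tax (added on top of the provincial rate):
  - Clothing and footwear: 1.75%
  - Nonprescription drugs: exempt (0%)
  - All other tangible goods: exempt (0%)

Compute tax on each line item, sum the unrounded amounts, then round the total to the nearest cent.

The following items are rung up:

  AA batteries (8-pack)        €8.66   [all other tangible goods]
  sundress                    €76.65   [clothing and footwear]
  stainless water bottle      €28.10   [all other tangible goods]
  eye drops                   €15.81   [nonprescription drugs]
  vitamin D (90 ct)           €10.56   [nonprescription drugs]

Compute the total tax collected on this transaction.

€6.89

AA batteries (8-pack) €8.66: all other tangible goods → 9% + 0% district = 9% → €0.7794
Sundress €76.65: clothing and footwear → 0% + 1.75% district = 1.75% → €1.341375
Stainless water bottle €28.10: all other tangible goods → 9% + 0% district = 9% → €2.529
Eye drops €15.81: nonprescription drugs → 8.5% + 0% district = 8.5% → €1.34385
Vitamin D (90 ct) €10.56: nonprescription drugs → 8.5% + 0% district = 8.5% → €0.8976
Unrounded tax sum = €6.891225 → €6.89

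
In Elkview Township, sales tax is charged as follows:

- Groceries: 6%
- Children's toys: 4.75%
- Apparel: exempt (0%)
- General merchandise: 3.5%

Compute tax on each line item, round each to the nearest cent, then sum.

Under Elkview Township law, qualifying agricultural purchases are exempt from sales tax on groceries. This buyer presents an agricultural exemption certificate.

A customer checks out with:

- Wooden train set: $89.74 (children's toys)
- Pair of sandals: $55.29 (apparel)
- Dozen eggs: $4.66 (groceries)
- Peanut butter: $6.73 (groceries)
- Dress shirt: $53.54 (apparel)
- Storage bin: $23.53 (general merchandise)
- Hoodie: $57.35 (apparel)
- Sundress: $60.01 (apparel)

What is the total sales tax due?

$5.08

Wooden train set $89.74: children's toys → 4.75% → $4.26
Pair of sandals $55.29: apparel → 0% → $0.00
Dozen eggs $4.66: groceries, buyer-exempt → 0% → $0.00
Peanut butter $6.73: groceries, buyer-exempt → 0% → $0.00
Dress shirt $53.54: apparel → 0% → $0.00
Storage bin $23.53: general merchandise → 3.5% → $0.82
Hoodie $57.35: apparel → 0% → $0.00
Sundress $60.01: apparel → 0% → $0.00
Total tax = $4.26 + $0.82 = $5.08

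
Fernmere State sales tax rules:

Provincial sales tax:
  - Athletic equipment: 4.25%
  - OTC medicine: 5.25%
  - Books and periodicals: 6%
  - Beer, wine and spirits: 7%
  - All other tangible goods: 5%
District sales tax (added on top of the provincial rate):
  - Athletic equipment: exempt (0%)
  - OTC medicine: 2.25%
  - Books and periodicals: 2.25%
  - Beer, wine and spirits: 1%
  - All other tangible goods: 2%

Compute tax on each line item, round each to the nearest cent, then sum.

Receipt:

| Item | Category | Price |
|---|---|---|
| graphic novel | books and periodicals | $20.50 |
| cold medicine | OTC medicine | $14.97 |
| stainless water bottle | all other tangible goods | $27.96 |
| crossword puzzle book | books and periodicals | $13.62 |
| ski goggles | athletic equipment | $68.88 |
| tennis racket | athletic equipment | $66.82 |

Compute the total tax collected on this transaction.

$11.66

Graphic novel $20.50: books and periodicals → 6% + 2.25% district = 8.25% → $1.69
Cold medicine $14.97: OTC medicine → 5.25% + 2.25% district = 7.5% → $1.12
Stainless water bottle $27.96: all other tangible goods → 5% + 2% district = 7% → $1.96
Crossword puzzle book $13.62: books and periodicals → 6% + 2.25% district = 8.25% → $1.12
Ski goggles $68.88: athletic equipment → 4.25% + 0% district = 4.25% → $2.93
Tennis racket $66.82: athletic equipment → 4.25% + 0% district = 4.25% → $2.84
Total tax = $1.69 + $1.12 + $1.96 + $1.12 + $2.93 + $2.84 = $11.66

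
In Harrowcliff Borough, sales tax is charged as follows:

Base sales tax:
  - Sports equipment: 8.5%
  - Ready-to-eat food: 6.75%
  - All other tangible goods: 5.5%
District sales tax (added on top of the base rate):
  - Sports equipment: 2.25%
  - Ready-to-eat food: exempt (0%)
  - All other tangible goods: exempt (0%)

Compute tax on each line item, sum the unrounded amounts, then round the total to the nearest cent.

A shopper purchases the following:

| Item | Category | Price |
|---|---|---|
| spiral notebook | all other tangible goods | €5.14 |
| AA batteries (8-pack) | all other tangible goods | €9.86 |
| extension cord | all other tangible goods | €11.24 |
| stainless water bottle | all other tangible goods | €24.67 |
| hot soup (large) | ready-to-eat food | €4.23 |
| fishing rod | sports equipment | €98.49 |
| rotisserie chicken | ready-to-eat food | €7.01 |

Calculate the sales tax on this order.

€14.15

Spiral notebook €5.14: all other tangible goods → 5.5% + 0% district = 5.5% → €0.2827
AA batteries (8-pack) €9.86: all other tangible goods → 5.5% + 0% district = 5.5% → €0.5423
Extension cord €11.24: all other tangible goods → 5.5% + 0% district = 5.5% → €0.6182
Stainless water bottle €24.67: all other tangible goods → 5.5% + 0% district = 5.5% → €1.35685
Hot soup (large) €4.23: ready-to-eat food → 6.75% + 0% district = 6.75% → €0.285525
Fishing rod €98.49: sports equipment → 8.5% + 2.25% district = 10.75% → €10.587675
Rotisserie chicken €7.01: ready-to-eat food → 6.75% + 0% district = 6.75% → €0.473175
Unrounded tax sum = €14.146425 → €14.15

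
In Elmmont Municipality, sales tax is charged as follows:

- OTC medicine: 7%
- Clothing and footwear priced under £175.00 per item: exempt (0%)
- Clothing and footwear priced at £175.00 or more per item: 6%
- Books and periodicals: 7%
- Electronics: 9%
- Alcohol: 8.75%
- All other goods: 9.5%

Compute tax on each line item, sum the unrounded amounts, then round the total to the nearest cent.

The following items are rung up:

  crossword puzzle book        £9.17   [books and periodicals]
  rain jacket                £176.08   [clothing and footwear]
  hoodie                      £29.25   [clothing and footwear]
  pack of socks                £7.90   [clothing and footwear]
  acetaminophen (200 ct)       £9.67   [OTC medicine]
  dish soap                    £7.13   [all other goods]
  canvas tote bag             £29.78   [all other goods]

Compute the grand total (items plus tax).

£284.37

Crossword puzzle book £9.17: books and periodicals → 7% → £0.6419
Rain jacket £176.08: clothing and footwear, £175.00 or more → 6% → £10.5648
Hoodie £29.25: clothing and footwear, under £175.00 → 0% → £0.00
Pack of socks £7.90: clothing and footwear, under £175.00 → 0% → £0.00
Acetaminophen (200 ct) £9.67: OTC medicine → 7% → £0.6769
Dish soap £7.13: all other goods → 9.5% → £0.67735
Canvas tote bag £29.78: all other goods → 9.5% → £2.8291
Subtotal = £268.98; unrounded tax = £15.39005 → £15.39; total due = £284.37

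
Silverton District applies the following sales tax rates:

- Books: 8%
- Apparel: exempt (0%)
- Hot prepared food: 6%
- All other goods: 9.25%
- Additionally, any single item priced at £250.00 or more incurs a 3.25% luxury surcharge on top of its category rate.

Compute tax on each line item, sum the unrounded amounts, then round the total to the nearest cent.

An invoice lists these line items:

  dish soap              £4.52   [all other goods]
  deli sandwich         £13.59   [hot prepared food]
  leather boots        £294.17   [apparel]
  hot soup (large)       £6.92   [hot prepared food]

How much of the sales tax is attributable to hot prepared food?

£1.23

Deli sandwich £13.59: hot prepared food → 6% → £0.8154
Hot soup (large) £6.92: hot prepared food → 6% → £0.4152
Tax on hot prepared food: unrounded sum = £1.2306 → £1.23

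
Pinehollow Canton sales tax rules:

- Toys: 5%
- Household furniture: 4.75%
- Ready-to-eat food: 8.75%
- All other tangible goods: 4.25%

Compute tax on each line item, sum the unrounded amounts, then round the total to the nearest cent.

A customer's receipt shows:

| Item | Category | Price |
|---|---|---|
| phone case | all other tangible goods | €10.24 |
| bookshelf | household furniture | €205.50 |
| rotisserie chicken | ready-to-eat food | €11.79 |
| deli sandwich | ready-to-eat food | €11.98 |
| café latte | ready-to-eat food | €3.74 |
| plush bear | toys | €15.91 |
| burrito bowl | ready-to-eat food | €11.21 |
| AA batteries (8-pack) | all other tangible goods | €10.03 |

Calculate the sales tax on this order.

Phone case €10.24: all other tangible goods → 4.25% → €0.4352
Bookshelf €205.50: household furniture → 4.75% → €9.76125
Rotisserie chicken €11.79: ready-to-eat food → 8.75% → €1.031625
Deli sandwich €11.98: ready-to-eat food → 8.75% → €1.04825
Café latte €3.74: ready-to-eat food → 8.75% → €0.32725
Plush bear €15.91: toys → 5% → €0.7955
Burrito bowl €11.21: ready-to-eat food → 8.75% → €0.980875
AA batteries (8-pack) €10.03: all other tangible goods → 4.25% → €0.426275
Unrounded tax sum = €14.806225 → €14.81

€14.81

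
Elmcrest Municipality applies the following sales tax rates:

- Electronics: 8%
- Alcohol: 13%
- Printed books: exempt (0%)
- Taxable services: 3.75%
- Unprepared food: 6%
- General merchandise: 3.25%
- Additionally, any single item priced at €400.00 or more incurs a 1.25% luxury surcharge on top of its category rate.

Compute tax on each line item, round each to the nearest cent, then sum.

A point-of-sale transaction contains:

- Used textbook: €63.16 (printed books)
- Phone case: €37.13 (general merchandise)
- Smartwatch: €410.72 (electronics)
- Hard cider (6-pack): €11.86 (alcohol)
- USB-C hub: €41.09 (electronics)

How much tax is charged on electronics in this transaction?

Smartwatch €410.72: electronics → 8% + 1.25% surcharge = 9.25% → €37.99
USB-C hub €41.09: electronics → 8% → €3.29
Tax on electronics = €37.99 + €3.29 = €41.28

€41.28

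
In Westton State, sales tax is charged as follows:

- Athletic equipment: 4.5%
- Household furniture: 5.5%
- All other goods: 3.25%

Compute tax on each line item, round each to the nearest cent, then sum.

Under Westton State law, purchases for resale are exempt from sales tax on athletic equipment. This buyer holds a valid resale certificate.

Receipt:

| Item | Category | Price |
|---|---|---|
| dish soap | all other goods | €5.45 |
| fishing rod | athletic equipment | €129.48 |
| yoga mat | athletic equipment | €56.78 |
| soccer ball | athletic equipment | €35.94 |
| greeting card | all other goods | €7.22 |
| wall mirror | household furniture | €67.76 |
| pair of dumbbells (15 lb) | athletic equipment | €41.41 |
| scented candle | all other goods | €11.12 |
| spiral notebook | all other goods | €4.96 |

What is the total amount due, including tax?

€364.78

Dish soap €5.45: all other goods → 3.25% → €0.18
Fishing rod €129.48: athletic equipment, buyer-exempt → 0% → €0.00
Yoga mat €56.78: athletic equipment, buyer-exempt → 0% → €0.00
Soccer ball €35.94: athletic equipment, buyer-exempt → 0% → €0.00
Greeting card €7.22: all other goods → 3.25% → €0.23
Wall mirror €67.76: household furniture → 5.5% → €3.73
Pair of dumbbells (15 lb) €41.41: athletic equipment, buyer-exempt → 0% → €0.00
Scented candle €11.12: all other goods → 3.25% → €0.36
Spiral notebook €4.96: all other goods → 3.25% → €0.16
Subtotal = €360.12; tax = €4.66; total due = €364.78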